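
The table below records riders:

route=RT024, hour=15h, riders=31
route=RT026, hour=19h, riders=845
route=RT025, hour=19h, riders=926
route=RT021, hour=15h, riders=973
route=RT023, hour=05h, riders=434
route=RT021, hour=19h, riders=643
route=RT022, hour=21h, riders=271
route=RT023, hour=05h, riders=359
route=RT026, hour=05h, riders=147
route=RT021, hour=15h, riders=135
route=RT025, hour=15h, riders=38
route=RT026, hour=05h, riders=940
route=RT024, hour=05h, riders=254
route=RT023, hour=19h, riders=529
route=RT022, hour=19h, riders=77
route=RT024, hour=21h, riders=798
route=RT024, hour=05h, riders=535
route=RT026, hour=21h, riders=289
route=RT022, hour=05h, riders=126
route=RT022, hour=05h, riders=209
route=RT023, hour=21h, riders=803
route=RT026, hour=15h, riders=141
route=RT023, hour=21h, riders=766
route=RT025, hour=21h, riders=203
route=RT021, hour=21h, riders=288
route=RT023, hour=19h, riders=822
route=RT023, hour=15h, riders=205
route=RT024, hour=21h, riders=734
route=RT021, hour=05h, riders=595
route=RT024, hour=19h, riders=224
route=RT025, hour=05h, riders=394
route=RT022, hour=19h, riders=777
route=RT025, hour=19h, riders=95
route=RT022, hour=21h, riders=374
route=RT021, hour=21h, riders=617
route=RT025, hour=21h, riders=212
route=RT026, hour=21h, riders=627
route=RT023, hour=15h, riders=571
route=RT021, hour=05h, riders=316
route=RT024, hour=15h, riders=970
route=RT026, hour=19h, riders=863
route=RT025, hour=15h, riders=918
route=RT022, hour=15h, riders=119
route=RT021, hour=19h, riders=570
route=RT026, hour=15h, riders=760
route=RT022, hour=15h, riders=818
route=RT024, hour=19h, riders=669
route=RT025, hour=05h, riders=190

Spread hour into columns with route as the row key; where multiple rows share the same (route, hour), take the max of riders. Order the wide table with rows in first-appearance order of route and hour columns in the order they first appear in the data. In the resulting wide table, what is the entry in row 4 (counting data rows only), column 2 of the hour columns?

643

With rows in first-appearance order of route, row 4 is route=RT021. hour columns in first-appearance order: 15h, 19h, 05h, 21h; column 2 is 19h.
Long rows with route=RT021, hour=19h: max(643, 570) = 643.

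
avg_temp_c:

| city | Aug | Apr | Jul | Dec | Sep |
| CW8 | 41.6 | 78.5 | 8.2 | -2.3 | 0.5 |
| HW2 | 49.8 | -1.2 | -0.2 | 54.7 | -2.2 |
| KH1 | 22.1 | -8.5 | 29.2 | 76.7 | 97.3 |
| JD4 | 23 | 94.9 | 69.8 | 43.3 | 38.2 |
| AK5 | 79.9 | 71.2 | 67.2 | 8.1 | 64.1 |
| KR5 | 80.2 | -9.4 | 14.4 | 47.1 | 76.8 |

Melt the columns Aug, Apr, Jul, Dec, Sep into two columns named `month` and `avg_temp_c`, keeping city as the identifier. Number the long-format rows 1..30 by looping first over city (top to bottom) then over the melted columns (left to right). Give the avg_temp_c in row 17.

30 rows total (6 × 5). Row 17: index ⌊(17-1)/5⌋ = 3 into city → JD4; (17-1) mod 5 = 1 into the melted columns → Apr.
So row 17 is (JD4, Apr, 94.9); avg_temp_c = 94.9.

94.9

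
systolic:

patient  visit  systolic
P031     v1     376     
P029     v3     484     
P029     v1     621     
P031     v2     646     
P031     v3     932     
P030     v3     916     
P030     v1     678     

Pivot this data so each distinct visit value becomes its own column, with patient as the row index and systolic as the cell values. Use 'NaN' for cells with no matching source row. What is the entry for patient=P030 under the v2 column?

No long-format row has patient=P030 and visit=v2, so the cell is NaN.

NaN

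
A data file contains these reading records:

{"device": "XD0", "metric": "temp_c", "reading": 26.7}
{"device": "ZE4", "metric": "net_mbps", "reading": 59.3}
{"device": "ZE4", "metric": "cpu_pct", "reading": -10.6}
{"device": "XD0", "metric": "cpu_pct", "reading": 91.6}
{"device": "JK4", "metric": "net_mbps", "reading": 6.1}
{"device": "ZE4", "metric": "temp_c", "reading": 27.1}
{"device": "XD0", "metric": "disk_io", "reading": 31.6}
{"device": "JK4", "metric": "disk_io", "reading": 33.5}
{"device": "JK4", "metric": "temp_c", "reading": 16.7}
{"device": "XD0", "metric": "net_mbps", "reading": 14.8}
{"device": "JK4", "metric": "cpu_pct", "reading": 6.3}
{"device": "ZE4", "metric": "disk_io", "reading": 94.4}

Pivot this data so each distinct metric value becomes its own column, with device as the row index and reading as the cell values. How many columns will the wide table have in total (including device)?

1 column for device plus 4 distinct metric values → 5 columns.

5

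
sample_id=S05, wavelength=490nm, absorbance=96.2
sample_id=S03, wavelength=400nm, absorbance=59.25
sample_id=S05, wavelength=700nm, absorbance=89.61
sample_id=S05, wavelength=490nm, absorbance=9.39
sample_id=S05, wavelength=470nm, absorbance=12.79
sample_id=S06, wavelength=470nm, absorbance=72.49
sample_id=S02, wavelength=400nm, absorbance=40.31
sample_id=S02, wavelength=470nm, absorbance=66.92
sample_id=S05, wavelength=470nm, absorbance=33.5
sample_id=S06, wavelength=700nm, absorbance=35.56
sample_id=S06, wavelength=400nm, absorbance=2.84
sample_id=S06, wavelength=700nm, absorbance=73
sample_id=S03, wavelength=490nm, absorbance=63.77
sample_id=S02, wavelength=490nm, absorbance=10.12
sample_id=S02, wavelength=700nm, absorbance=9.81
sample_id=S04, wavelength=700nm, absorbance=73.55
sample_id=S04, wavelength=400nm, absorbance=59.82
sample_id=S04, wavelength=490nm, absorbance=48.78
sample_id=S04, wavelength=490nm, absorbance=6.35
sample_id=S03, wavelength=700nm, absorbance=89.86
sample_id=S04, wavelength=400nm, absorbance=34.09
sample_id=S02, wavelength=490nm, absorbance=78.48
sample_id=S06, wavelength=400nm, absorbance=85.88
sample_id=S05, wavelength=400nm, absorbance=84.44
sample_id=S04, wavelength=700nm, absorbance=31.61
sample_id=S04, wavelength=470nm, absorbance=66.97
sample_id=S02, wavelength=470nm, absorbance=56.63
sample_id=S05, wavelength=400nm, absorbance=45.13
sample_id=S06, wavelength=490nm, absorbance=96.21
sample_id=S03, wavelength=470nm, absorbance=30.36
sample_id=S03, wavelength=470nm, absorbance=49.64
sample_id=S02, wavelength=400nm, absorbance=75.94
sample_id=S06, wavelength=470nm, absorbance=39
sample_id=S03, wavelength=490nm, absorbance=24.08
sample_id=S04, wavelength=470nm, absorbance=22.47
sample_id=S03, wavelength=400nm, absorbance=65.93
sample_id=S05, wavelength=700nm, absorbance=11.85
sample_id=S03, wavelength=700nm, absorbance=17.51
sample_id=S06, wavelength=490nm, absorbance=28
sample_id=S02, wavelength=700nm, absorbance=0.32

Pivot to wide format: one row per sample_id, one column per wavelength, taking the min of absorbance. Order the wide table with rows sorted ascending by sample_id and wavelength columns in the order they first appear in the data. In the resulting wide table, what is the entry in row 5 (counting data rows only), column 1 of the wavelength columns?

28

With rows sorted ascending by sample_id, row 5 is sample_id=S06. wavelength columns in first-appearance order: 490nm, 400nm, 700nm, 470nm; column 1 is 490nm.
Long rows with sample_id=S06, wavelength=490nm: min(96.21, 28) = 28.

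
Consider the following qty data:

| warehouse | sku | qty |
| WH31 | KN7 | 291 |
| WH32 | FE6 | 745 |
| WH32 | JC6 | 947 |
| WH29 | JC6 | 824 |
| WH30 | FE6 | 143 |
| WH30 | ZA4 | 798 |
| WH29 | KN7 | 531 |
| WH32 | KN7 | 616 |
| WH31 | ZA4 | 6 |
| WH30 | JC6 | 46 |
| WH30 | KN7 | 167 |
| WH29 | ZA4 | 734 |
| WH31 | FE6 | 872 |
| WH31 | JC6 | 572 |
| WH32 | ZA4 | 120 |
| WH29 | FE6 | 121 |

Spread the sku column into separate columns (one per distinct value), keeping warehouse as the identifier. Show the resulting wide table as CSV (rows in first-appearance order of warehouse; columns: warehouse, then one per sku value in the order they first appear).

warehouse,KN7,FE6,JC6,ZA4
WH31,291,872,572,6
WH32,616,745,947,120
WH29,531,121,824,734
WH30,167,143,46,798

Columns: warehouse plus the 4 distinct sku values (KN7, FE6, JC6, ZA4).
For example, row WH31 column KN7 takes qty=291 from the long row (WH31, KN7).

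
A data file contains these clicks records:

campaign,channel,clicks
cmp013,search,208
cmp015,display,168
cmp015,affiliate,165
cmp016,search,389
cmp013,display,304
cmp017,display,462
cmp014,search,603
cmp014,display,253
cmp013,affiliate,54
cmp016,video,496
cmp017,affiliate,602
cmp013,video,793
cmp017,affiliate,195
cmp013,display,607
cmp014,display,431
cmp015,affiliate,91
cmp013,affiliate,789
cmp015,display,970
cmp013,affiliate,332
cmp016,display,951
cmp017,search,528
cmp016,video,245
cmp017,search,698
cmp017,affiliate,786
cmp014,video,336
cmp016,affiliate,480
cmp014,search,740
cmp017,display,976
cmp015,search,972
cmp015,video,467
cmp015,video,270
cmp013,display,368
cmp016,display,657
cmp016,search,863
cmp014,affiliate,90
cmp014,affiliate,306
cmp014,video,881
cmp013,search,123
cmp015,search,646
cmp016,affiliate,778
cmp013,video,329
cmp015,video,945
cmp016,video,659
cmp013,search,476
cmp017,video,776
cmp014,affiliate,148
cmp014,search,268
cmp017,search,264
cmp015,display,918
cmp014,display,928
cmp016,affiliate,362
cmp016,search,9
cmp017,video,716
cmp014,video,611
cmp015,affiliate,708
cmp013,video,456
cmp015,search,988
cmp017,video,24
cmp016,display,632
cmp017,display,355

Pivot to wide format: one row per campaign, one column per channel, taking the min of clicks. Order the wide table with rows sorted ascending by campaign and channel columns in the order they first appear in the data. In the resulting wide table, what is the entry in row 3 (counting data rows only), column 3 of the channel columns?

With rows sorted ascending by campaign, row 3 is campaign=cmp015. channel columns in first-appearance order: search, display, affiliate, video; column 3 is affiliate.
Long rows with campaign=cmp015, channel=affiliate: min(165, 91, 708) = 91.

91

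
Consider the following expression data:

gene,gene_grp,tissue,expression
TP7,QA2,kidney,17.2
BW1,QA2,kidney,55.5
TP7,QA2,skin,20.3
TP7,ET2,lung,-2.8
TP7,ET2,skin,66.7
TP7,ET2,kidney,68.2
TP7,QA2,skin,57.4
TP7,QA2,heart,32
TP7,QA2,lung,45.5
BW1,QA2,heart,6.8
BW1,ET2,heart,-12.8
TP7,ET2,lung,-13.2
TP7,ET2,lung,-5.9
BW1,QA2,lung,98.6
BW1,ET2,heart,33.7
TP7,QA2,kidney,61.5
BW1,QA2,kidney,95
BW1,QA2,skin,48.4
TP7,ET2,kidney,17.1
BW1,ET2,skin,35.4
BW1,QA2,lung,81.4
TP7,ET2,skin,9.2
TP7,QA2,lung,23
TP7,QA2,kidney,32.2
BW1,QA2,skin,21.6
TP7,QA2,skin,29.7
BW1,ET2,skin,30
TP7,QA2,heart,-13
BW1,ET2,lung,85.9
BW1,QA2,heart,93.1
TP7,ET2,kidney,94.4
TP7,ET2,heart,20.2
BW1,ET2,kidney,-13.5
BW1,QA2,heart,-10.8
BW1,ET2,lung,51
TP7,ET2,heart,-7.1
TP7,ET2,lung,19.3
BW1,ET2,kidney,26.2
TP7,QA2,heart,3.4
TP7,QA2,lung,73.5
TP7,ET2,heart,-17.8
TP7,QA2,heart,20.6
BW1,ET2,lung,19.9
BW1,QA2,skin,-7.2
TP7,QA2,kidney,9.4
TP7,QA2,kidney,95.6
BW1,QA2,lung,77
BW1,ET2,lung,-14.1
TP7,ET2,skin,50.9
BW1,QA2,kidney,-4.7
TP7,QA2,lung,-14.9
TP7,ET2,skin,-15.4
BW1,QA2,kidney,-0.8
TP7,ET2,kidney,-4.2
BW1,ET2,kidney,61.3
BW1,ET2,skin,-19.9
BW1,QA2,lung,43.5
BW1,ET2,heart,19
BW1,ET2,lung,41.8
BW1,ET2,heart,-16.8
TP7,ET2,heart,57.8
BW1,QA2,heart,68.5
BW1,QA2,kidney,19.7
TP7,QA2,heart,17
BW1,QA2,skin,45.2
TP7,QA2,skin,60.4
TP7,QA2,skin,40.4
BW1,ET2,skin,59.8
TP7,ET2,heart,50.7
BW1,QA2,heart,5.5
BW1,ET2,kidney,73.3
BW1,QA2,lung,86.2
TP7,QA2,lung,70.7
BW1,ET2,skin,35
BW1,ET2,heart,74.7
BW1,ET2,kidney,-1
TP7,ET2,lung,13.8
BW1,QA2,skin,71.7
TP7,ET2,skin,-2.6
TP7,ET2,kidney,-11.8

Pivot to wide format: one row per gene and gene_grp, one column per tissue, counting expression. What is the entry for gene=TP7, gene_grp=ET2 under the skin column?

Rows with gene=TP7, gene_grp=ET2 and tissue=skin: expression values are 66.7, 9.2, 50.9, -15.4, -2.6.
5 rows match — count = 5.

5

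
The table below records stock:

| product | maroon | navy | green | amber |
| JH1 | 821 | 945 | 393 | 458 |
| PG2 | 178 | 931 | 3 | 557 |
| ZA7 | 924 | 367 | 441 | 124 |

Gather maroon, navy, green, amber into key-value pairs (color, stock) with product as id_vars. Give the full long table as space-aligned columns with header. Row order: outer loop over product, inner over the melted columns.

Each (product, column) pair becomes one row: 3 × 4 = 12 rows.
For example, (JH1, maroon) → stock=821.

product  color   stock
JH1      maroon  821  
JH1      navy    945  
JH1      green   393  
JH1      amber   458  
PG2      maroon  178  
PG2      navy    931  
PG2      green   3    
PG2      amber   557  
ZA7      maroon  924  
ZA7      navy    367  
ZA7      green   441  
ZA7      amber   124  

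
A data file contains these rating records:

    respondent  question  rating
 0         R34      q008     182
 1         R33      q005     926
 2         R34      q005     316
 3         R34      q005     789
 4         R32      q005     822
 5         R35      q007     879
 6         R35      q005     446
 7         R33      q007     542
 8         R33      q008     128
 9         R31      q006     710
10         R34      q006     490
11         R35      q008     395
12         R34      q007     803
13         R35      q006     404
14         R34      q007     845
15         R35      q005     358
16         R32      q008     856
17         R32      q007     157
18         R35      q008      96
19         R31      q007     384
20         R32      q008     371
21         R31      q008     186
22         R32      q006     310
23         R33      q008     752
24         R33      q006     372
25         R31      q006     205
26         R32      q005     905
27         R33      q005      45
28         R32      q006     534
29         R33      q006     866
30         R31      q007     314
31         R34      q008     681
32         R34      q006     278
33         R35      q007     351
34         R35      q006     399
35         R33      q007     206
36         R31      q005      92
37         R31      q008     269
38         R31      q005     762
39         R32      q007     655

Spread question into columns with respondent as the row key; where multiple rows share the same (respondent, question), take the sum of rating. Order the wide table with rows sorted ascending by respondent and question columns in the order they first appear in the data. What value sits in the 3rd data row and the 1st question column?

With rows sorted ascending by respondent, row 3 is respondent=R33. question columns in first-appearance order: q008, q005, q007, q006; column 1 is q008.
Long rows with respondent=R33, question=q008: 128 + 752 = 880.

880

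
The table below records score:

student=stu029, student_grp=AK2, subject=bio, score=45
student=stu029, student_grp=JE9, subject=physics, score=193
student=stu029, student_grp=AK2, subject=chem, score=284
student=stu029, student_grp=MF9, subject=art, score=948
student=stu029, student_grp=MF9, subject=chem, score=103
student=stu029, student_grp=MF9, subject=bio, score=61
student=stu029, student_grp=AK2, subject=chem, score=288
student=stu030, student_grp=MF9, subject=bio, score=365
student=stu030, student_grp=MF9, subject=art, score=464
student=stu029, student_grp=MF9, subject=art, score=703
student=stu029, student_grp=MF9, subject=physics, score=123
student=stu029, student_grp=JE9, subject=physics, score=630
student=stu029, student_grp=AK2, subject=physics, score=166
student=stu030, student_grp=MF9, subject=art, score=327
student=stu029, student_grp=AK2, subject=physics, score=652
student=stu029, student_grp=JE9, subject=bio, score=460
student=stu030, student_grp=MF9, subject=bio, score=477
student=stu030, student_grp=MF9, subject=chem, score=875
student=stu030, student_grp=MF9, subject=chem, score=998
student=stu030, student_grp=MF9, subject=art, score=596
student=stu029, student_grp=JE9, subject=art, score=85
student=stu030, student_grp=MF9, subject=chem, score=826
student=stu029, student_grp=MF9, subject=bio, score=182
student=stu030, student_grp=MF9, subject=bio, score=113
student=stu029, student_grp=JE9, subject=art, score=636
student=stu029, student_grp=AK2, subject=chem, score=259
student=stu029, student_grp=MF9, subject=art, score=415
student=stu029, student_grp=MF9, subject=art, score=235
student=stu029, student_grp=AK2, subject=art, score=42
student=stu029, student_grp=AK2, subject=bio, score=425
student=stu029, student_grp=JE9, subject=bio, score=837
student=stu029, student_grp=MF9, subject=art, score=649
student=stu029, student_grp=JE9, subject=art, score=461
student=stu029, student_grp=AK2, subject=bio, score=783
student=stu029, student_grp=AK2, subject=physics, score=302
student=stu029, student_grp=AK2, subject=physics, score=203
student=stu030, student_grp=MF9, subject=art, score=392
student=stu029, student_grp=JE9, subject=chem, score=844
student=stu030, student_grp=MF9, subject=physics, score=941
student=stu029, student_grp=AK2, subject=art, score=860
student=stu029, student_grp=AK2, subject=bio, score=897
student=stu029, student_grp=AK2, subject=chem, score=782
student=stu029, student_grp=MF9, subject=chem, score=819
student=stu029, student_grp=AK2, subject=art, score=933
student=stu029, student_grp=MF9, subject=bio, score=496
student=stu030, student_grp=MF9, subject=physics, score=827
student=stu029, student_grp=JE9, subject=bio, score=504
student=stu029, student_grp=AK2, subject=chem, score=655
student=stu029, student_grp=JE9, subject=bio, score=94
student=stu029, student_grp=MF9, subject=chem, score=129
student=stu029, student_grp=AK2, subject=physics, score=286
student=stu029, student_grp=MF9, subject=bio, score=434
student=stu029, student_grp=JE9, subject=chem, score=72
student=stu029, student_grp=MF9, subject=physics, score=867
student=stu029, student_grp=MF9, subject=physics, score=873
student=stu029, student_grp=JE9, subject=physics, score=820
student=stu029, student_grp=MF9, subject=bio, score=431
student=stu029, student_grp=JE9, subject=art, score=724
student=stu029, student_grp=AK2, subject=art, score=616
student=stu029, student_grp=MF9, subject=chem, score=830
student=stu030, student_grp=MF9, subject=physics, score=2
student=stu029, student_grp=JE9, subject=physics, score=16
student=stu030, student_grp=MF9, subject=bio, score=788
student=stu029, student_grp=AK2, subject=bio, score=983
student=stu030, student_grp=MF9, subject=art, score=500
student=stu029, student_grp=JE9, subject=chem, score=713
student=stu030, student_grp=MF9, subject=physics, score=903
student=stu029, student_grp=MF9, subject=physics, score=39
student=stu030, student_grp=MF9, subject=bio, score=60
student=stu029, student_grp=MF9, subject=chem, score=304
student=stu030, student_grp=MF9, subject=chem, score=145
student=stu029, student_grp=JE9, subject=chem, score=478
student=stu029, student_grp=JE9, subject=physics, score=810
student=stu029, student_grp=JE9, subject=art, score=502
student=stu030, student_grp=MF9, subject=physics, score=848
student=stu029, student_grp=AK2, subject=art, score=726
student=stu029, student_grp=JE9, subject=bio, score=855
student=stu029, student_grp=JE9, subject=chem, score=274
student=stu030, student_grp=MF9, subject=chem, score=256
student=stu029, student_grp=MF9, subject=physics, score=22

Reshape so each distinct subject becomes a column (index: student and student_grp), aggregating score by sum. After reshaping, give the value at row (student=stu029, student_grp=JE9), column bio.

Rows with student=stu029, student_grp=JE9 and subject=bio: score values are 460, 837, 504, 94, 855.
460 + 837 + 504 + 94 + 855 = 2750.

2750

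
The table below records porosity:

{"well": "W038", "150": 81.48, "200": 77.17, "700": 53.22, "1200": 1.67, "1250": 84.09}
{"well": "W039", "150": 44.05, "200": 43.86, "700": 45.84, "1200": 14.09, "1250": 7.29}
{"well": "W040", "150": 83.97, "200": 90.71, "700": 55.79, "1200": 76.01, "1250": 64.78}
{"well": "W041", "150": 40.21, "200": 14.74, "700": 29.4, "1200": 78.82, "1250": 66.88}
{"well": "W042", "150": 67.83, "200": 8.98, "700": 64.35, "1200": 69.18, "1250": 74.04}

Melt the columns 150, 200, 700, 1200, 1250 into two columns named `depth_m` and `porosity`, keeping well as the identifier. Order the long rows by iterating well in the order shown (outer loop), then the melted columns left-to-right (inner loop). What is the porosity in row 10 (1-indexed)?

25 rows total (5 × 5). Row 10: index ⌊(10-1)/5⌋ = 1 into well → W039; (10-1) mod 5 = 4 into the melted columns → 1250.
So row 10 is (W039, 1250, 7.29); porosity = 7.29.

7.29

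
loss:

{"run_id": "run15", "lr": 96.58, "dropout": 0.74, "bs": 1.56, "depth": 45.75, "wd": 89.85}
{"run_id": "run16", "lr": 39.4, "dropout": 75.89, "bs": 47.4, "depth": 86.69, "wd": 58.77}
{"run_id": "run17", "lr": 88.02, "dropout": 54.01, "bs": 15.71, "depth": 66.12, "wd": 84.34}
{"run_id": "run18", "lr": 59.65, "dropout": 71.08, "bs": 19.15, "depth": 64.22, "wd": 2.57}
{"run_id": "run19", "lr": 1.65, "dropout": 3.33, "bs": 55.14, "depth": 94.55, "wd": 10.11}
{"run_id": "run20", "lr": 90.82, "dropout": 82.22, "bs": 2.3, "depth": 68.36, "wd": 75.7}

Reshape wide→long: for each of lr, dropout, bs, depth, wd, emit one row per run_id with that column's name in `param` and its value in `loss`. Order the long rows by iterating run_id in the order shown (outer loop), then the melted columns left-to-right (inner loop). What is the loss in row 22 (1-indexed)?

30 rows total (6 × 5). Row 22: index ⌊(22-1)/5⌋ = 4 into run_id → run19; (22-1) mod 5 = 1 into the melted columns → dropout.
So row 22 is (run19, dropout, 3.33); loss = 3.33.

3.33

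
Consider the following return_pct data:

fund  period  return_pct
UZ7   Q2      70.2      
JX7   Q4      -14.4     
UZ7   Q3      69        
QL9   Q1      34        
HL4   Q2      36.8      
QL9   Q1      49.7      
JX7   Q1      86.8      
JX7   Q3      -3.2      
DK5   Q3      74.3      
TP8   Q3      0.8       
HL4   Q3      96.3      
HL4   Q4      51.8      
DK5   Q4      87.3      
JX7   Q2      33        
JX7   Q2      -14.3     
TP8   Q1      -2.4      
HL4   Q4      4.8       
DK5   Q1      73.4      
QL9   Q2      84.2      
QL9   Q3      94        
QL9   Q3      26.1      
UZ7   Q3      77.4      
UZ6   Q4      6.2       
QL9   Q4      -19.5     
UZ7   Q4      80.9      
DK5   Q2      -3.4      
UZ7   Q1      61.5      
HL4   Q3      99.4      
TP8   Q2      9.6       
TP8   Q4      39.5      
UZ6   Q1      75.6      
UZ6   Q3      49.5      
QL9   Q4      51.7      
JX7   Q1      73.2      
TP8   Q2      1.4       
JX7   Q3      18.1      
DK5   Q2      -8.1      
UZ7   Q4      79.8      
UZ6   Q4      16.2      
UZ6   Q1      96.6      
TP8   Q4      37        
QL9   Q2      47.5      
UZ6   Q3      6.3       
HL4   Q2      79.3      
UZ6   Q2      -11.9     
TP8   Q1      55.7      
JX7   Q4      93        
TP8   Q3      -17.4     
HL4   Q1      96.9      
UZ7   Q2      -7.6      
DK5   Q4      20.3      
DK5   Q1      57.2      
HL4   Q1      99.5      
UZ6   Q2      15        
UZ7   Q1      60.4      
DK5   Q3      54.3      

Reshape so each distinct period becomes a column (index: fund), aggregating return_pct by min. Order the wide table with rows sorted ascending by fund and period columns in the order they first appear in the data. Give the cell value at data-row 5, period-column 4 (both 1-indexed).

-2.4

With rows sorted ascending by fund, row 5 is fund=TP8. period columns in first-appearance order: Q2, Q4, Q3, Q1; column 4 is Q1.
Long rows with fund=TP8, period=Q1: min(-2.4, 55.7) = -2.4.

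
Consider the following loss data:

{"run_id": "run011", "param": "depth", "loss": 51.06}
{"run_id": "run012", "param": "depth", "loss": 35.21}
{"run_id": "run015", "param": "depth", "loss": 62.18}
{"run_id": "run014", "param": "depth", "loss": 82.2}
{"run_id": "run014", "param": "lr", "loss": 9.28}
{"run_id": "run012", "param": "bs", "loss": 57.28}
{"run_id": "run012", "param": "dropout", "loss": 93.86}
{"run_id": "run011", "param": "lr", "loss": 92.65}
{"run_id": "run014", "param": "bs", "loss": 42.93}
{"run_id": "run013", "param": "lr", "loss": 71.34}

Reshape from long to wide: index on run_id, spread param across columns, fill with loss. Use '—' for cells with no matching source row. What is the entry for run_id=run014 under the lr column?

9.28

The long row with run_id=run014, param=lr has loss=9.28.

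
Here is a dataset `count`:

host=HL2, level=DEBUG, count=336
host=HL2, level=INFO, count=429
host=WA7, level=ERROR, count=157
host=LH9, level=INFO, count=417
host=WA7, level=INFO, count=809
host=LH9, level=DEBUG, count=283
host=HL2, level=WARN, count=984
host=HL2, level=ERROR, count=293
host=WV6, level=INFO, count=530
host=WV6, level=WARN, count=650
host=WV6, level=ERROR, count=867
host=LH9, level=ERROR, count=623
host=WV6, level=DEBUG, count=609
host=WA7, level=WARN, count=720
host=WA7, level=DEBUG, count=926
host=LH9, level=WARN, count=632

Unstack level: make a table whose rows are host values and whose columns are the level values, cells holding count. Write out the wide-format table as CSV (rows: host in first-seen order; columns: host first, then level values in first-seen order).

Columns: host plus the 4 distinct level values (DEBUG, INFO, ERROR, WARN).
For example, row HL2 column DEBUG takes count=336 from the long row (HL2, DEBUG).

host,DEBUG,INFO,ERROR,WARN
HL2,336,429,293,984
WA7,926,809,157,720
LH9,283,417,623,632
WV6,609,530,867,650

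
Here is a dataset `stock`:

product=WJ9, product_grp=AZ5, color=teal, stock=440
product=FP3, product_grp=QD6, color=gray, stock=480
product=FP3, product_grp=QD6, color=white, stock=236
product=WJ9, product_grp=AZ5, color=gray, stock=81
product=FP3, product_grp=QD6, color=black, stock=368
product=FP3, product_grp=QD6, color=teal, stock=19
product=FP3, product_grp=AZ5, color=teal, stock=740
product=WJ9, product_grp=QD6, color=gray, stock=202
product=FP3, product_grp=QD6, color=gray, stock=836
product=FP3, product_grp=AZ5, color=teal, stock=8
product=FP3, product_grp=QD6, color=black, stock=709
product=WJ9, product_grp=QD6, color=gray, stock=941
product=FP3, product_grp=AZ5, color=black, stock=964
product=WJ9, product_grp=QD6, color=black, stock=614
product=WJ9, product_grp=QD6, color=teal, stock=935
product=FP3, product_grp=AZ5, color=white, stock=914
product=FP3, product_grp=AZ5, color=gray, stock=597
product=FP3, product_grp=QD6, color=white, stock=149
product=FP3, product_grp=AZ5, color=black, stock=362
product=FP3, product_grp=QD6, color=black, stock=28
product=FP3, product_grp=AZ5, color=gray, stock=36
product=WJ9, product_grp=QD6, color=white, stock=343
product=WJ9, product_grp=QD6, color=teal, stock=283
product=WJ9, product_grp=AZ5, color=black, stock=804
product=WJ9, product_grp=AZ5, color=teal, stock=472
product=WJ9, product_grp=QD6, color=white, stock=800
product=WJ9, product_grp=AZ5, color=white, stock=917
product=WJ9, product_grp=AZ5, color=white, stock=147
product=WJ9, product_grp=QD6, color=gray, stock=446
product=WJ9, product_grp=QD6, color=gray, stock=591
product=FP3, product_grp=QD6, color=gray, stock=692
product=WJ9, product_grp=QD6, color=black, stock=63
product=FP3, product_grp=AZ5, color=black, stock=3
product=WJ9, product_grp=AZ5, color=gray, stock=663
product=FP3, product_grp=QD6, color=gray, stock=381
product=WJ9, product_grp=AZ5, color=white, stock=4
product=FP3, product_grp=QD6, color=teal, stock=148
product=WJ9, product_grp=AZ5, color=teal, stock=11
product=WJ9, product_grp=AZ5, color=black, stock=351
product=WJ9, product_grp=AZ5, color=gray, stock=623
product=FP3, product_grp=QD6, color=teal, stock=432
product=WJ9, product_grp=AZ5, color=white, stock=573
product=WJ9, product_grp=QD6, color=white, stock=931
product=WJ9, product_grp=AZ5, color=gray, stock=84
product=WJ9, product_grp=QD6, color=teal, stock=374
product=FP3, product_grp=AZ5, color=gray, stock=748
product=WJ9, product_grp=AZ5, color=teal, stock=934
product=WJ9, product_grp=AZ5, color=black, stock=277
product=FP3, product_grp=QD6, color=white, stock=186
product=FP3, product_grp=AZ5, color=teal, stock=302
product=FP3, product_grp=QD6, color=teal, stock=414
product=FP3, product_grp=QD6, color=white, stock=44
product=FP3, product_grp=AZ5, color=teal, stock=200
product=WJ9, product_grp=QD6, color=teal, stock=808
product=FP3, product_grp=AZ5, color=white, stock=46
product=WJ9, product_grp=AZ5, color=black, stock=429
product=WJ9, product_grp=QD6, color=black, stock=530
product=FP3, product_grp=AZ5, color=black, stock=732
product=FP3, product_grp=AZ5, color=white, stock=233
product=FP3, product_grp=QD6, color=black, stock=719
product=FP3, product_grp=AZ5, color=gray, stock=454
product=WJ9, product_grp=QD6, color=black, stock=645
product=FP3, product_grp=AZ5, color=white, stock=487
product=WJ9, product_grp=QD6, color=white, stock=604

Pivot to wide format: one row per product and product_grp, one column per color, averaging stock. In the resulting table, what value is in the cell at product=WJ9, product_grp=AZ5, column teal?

464.25

Rows with product=WJ9, product_grp=AZ5 and color=teal: stock values are 440, 472, 11, 934.
(440 + 472 + 11 + 934) / 4 = 464.25.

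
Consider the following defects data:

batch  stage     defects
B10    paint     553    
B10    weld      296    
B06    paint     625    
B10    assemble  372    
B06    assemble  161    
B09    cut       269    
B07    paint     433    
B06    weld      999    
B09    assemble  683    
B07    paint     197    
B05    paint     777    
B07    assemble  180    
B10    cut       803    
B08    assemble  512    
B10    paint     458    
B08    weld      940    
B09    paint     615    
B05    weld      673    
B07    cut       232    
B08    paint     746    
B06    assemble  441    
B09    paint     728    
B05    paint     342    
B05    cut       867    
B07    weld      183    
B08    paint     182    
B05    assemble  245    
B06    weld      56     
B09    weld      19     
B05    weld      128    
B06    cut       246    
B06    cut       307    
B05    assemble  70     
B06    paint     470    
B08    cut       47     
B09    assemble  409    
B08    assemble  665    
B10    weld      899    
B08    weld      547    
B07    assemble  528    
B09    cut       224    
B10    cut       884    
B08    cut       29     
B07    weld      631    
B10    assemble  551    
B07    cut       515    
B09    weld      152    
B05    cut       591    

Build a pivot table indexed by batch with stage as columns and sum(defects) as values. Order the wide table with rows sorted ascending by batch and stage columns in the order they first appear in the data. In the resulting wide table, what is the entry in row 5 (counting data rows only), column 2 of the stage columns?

171

With rows sorted ascending by batch, row 5 is batch=B09. stage columns in first-appearance order: paint, weld, assemble, cut; column 2 is weld.
Long rows with batch=B09, stage=weld: 19 + 152 = 171.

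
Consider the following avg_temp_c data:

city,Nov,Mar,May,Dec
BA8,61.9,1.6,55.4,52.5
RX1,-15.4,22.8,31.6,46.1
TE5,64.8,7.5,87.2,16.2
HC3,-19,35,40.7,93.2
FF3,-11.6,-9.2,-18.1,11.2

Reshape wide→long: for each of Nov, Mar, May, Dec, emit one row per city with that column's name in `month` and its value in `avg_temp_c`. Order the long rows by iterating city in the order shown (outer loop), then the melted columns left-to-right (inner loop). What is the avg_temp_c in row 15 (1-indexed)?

20 rows total (5 × 4). Row 15: index ⌊(15-1)/4⌋ = 3 into city → HC3; (15-1) mod 4 = 2 into the melted columns → May.
So row 15 is (HC3, May, 40.7); avg_temp_c = 40.7.

40.7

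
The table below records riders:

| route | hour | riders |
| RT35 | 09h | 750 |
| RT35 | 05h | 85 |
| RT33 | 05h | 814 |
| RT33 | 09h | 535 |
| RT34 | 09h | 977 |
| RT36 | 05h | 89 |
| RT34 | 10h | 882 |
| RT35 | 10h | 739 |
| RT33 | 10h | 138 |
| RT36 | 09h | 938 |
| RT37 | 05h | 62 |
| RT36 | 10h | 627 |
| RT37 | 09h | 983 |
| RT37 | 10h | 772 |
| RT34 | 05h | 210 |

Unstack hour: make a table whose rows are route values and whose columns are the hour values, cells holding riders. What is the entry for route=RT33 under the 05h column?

814

Wide layout: rows indexed by route, columns are the 3 distinct hour values (09h, 05h, 10h).
Cell (route=RT33, hour=05h) draws from the long row where route=RT33 and hour=05h, which has riders=814.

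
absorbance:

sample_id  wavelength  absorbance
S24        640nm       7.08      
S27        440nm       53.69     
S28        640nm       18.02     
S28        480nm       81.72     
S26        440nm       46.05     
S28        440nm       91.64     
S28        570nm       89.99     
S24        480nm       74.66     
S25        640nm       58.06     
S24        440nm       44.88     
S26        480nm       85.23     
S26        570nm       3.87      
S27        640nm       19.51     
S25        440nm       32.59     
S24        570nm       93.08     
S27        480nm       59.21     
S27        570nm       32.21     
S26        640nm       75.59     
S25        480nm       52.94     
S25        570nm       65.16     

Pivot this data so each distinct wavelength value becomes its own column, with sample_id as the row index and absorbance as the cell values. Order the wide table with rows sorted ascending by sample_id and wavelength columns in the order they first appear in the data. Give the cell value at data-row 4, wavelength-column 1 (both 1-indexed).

With rows sorted ascending by sample_id, row 4 is sample_id=S27. wavelength columns in first-appearance order: 640nm, 440nm, 480nm, 570nm; column 1 is 640nm.
Long rows with sample_id=S27, wavelength=640nm: absorbance = 19.51.

19.51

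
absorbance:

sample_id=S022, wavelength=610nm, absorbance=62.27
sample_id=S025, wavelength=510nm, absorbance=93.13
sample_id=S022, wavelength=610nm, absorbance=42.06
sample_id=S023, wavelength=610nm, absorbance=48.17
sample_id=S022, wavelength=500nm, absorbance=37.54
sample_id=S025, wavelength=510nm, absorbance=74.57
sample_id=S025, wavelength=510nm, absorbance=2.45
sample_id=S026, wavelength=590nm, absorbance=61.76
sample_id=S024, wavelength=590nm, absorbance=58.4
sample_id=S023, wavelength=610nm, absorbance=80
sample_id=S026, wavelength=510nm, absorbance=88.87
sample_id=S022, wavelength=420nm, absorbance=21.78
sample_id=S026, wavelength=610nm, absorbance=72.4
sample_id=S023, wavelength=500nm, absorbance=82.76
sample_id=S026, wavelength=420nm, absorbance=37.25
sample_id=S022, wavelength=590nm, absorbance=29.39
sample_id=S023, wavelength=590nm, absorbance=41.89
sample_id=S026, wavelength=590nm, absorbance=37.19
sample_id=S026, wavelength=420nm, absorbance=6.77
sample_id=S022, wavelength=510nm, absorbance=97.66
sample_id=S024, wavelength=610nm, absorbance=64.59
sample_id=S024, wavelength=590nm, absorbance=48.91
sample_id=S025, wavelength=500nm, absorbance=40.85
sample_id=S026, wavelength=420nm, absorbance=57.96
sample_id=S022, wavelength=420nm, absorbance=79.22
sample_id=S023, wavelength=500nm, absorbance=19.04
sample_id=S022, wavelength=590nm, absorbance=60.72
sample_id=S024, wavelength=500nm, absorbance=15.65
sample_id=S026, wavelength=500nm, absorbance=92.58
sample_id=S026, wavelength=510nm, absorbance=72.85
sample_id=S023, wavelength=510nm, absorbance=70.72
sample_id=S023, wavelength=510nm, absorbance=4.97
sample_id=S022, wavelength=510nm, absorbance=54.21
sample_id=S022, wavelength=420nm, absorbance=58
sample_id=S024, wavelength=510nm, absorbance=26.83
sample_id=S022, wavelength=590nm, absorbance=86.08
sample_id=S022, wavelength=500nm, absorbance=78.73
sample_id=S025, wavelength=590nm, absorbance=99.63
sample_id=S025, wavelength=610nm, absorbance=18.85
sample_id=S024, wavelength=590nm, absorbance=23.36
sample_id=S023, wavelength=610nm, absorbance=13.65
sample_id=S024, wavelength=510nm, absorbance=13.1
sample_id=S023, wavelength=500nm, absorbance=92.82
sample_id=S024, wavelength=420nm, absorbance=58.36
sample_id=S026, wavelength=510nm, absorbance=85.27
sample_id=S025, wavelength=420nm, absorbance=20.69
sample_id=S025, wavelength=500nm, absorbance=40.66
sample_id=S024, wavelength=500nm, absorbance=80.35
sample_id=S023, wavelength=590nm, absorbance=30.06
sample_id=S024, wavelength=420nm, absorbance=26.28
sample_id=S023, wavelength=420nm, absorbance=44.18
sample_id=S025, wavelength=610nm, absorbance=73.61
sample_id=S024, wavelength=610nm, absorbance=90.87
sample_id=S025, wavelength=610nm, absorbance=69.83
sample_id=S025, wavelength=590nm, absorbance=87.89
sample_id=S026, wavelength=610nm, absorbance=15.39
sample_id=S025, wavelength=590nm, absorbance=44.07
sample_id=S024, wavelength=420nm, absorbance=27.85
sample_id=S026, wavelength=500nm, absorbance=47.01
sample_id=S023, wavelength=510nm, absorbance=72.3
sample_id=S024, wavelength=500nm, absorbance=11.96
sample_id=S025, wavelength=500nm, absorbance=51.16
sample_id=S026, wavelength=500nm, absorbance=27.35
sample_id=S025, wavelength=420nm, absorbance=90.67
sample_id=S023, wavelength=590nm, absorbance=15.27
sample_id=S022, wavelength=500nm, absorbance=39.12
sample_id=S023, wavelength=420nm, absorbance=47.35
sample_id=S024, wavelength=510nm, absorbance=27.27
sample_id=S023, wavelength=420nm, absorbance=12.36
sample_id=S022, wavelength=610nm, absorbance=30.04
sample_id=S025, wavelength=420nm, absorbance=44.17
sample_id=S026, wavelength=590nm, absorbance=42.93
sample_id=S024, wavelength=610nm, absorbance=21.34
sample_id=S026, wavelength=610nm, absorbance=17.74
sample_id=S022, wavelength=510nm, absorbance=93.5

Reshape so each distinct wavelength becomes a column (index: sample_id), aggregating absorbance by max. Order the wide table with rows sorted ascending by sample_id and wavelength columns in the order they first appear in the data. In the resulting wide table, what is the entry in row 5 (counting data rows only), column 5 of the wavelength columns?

With rows sorted ascending by sample_id, row 5 is sample_id=S026. wavelength columns in first-appearance order: 610nm, 510nm, 500nm, 590nm, 420nm; column 5 is 420nm.
Long rows with sample_id=S026, wavelength=420nm: max(37.25, 6.77, 57.96) = 57.96.

57.96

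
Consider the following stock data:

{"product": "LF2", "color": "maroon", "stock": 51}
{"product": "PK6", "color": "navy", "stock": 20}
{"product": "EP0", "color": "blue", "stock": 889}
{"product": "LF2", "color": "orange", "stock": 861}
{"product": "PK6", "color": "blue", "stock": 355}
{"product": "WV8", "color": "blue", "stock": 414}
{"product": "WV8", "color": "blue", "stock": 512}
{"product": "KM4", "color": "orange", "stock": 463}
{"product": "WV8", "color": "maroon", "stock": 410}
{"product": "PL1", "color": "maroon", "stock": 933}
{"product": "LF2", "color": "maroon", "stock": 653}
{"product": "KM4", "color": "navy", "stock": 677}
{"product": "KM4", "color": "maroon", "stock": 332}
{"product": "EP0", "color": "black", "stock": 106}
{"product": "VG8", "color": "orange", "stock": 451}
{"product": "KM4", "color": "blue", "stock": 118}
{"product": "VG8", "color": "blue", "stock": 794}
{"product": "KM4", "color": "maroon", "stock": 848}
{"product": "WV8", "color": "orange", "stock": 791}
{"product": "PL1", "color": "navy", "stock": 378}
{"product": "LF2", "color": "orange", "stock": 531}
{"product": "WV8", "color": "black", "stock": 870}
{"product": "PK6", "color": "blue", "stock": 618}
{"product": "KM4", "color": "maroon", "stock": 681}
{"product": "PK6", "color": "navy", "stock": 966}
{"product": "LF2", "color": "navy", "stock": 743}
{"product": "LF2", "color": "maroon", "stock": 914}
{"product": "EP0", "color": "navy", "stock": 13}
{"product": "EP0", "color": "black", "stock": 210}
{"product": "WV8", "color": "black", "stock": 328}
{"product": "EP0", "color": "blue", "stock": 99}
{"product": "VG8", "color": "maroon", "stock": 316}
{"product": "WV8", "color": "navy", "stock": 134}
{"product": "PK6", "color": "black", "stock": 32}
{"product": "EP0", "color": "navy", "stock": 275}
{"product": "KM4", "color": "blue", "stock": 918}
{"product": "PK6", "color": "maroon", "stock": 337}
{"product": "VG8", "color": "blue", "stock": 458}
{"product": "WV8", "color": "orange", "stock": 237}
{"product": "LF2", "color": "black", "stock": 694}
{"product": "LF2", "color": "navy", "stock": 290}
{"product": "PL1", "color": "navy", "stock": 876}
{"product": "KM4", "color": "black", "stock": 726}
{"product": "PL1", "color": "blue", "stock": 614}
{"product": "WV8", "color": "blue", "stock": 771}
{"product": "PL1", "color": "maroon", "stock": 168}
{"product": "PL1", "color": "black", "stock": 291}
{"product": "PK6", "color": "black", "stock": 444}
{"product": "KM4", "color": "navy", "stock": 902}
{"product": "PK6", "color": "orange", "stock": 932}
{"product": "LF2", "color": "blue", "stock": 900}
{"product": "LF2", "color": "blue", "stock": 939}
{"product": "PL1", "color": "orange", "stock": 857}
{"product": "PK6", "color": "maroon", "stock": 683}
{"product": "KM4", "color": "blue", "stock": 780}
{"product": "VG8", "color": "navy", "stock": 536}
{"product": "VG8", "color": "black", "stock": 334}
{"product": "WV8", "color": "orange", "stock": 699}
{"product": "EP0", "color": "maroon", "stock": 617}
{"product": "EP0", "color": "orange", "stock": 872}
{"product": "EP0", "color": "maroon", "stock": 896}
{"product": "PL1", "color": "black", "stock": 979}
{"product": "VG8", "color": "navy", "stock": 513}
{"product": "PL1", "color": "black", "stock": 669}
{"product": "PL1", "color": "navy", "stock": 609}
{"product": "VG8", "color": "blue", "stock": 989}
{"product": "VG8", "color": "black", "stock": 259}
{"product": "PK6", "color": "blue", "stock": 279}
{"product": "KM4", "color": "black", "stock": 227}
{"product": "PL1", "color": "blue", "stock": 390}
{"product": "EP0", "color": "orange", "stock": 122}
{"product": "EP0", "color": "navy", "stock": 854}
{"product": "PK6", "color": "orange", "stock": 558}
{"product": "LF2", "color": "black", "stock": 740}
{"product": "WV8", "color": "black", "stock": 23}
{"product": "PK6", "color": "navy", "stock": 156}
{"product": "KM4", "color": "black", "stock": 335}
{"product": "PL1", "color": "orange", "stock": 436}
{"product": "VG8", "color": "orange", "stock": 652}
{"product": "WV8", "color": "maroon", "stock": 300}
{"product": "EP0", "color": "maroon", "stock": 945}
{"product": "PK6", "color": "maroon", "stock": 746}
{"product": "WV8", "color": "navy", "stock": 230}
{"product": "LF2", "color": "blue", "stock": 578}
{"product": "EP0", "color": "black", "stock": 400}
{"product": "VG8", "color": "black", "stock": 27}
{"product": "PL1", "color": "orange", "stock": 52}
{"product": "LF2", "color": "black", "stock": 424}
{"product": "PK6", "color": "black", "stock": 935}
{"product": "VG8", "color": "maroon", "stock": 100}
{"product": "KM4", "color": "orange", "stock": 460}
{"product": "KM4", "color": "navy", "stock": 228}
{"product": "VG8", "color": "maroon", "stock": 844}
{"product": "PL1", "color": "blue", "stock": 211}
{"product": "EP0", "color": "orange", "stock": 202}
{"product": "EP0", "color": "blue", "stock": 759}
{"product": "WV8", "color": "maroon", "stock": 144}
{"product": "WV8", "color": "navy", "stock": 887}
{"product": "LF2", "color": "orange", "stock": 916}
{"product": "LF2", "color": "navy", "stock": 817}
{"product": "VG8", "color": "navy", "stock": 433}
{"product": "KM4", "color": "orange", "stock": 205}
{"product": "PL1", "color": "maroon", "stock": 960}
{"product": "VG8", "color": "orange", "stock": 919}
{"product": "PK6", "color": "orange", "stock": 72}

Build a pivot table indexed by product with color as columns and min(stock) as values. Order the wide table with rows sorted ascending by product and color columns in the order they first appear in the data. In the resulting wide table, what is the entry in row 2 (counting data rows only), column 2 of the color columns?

228

With rows sorted ascending by product, row 2 is product=KM4. color columns in first-appearance order: maroon, navy, blue, orange, black; column 2 is navy.
Long rows with product=KM4, color=navy: min(677, 902, 228) = 228.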